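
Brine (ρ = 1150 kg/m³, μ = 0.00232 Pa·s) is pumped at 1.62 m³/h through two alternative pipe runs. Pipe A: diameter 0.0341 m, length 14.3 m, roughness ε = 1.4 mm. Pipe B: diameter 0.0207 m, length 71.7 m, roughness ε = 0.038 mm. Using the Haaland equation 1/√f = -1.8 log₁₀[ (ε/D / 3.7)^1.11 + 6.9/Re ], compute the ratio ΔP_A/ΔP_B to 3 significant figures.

Pipe A: V = Q/A = 0.00045/0.0009133 = 0.4927 m/s; Re = 8329; ε/D = 0.0411; Haaland → f = 0.06869; ΔP_A = f(L/D)(ρV²/2) = 4022 Pa.
Pipe B: V = Q/A = 0.00045/0.0003365 = 1.337 m/s; Re = 1.372e+04; ε/D = 0.00184; Haaland → f = 0.03122; ΔP_B = f(L/D)(ρV²/2) = 1.112e+05 Pa.
ΔP_A/ΔP_B = 4022/1.112e+05 = 0.0362.

ΔP_A/ΔP_B ≈ 0.0362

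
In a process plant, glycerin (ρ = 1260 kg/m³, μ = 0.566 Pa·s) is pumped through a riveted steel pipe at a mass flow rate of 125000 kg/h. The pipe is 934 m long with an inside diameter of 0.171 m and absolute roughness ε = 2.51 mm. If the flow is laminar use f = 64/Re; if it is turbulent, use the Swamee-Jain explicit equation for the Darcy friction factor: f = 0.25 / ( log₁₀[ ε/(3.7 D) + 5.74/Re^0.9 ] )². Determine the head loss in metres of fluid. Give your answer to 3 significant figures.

h_f ≈ 56.2 m

ṁ = 125000 kg/h = 125000/3600 = 34.72 kg/s.
A = πD²/4 = π(0.171)²/4 = 0.02297 m²; mean velocity V = ṁ/(ρA) = 34.72/(1260 · 0.02297) = 1.2 m/s.
Reynolds number Re = ρVD/μ = 1260 · 1.2 · 0.171 / 0.566 = 456.8.
Re < 2300 → laminar flow, so f = 64/Re = 64/456.8 = 0.1401 (the turbulent correlation is not needed).
Darcy-Weisbach: ΔP = f(L/D)(ρV²/2) = 0.1401·(934/0.171)·(1260·1.2²/2) = 0.1401·5462·907.1 = 6.942e+05 Pa.
Head loss h_f = ΔP/(ρg) = 6.942e+05/(1260·9.81) = 56.2 m.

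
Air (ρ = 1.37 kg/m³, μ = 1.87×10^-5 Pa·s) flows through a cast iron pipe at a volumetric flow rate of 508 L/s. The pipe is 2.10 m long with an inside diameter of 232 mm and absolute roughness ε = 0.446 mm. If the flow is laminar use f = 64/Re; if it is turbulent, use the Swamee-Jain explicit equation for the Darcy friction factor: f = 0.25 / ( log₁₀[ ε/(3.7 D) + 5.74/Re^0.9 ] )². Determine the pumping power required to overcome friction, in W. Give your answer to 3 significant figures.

Q = 508 L/s = 508/1000 = 0.508 m³/s.
Cross-sectional area A = πD²/4 = π(0.232)²/4 = 0.04227 m²; mean velocity V = Q/A = 0.508/0.04227 = 12.02 m/s.
Reynolds number Re = ρVD/μ = 1.37 · 12.02 · 0.232 / 1.87e-05 = 2.043e+05.
Re > 4000 → turbulent. Relative roughness ε/D = 0.000446/0.232 = 0.00192. Swamee-Jain: f = 0.25/(log₁₀[0.00192/3.7 + 5.74/2.043e+05^0.9])² = 0.25/(log₁₀[0.00052 + 9.54e-05])² = 0.25/(-3.211)² = 0.02425.
Darcy-Weisbach: ΔP = f(L/D)(ρV²/2) = 0.02425·(2.1/0.232)·(1.37·12.02²/2) = 0.02425·9.052·98.92 = 21.71 Pa.
Pumping power P = QΔP = 0.508·21.71 = 11.03 W = 11.0 W.

P ≈ 11.0 W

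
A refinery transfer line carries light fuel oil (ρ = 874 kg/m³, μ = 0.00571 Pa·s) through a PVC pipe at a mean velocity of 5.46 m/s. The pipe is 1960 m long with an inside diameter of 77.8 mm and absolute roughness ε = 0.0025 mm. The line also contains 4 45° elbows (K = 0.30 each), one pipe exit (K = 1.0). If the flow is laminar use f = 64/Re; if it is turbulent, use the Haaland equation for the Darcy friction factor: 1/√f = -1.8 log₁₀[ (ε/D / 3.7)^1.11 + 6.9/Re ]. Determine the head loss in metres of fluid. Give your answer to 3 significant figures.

Reynolds number Re = ρVD/μ = 874 · 5.46 · 0.0778 / 0.00571 = 6.502e+04.
Re > 4000 → turbulent. Relative roughness ε/D = 2.5e-06/0.0778 = 3.21e-05. Haaland: 1/√f = -1.8 log₁₀[(3.21e-05/3.7)^1.11 + 6.9/6.502e+04] = -1.8 log₁₀[2.41e-06 + 0.000106] = 7.136, so f = 0.01964.
Total minor-loss coefficient ΣK = 4·0.3 + 1·1 = 2.2.
ΔP = [f·L/D + ΣK]·(ρV²/2) = [0.01964·1960/0.0778 + 2.2]·(874·5.46²/2) = [494.7 + 2.2]·1.303e+04 = 6.474e+06 Pa.
Head loss h_f = ΔP/(ρg) = 6.474e+06/(874·9.81) = 755 m.

h_f ≈ 755 m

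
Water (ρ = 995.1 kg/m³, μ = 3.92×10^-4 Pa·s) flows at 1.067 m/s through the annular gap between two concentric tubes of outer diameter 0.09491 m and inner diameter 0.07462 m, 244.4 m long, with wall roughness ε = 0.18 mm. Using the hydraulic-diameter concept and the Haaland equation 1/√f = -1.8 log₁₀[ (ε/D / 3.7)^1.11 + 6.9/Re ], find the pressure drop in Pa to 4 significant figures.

Hydraulic diameter D_h = 4A/P = D_o - D_i = 0.09491 - 0.07462 = 0.02029 m.
Re = ρVD_h/μ = 995.1·1.067·0.02029/0.000392 = 5.496e+04.
ε/D_h = 0.00018/0.02029 = 0.00887; Haaland gives 1/√f = -1.8 log₁₀[0.00123+0.000126] = 5.159, so f = 0.03757.
ΔP = f(L/D_h)(ρV²/2) = 0.03757·244.4/0.02029·566.5 = 2.563e+05 Pa.

ΔP ≈ 256300 Pa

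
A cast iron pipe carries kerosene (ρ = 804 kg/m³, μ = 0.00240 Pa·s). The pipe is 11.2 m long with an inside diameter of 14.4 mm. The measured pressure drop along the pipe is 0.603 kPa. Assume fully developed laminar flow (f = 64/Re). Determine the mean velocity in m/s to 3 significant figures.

V ≈ 0.145 m/s

For laminar flow, f = 64/Re with Re = ρVD/μ, so Darcy-Weisbach reduces to ΔP = 32μLV/D². Solving for V: V = ΔP·D²/(32μL) = 603·(0.0144)²/(32·0.0024·11.2) = 0.1454 m/s.
Check: Re = ρVD/μ = 804·0.1454·0.0144/0.0024 = 701.2 < 2300, so the laminar assumption holds.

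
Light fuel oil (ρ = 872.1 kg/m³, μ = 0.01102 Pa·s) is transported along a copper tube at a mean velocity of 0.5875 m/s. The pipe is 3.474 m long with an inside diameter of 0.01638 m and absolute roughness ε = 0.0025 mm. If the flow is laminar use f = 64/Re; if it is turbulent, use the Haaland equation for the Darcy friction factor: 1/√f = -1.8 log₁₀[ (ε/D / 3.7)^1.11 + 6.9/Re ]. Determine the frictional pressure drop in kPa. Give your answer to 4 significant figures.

Reynolds number Re = ρVD/μ = 872.1 · 0.5875 · 0.01638 / 0.011 = 761.6.
Re < 2300 → laminar flow, so f = 64/Re = 64/761.6 = 0.08404 (the turbulent correlation is not needed).
Darcy-Weisbach: ΔP = f(L/D)(ρV²/2) = 0.08404·(3.474/0.01638)·(872.1·0.5875²/2) = 0.08404·212.1·150.5 = 2683 Pa.
ΔP = 2683 Pa = 2.683 kPa.

ΔP ≈ 2.683 kPa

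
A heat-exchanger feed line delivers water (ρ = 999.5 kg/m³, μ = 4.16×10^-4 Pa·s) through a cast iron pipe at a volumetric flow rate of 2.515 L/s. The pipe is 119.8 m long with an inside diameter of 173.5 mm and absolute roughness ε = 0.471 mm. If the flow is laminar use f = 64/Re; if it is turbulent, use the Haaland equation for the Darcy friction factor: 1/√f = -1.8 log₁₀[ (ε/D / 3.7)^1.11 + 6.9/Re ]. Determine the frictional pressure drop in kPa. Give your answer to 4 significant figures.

ΔP ≈ 0.1099 kPa

Q = 2.515 L/s = 2.515/1000 = 0.002515 m³/s.
Cross-sectional area A = πD²/4 = π(0.1735)²/4 = 0.02364 m²; mean velocity V = Q/A = 0.002515/0.02364 = 0.1064 m/s.
Reynolds number Re = ρVD/μ = 999.5 · 0.1064 · 0.1735 / 0.000416 = 4.434e+04.
Re > 4000 → turbulent. Relative roughness ε/D = 0.000471/0.1735 = 0.00271. Haaland: 1/√f = -1.8 log₁₀[(0.00271/3.7)^1.11 + 6.9/4.434e+04] = -1.8 log₁₀[0.000332 + 0.000156] = 5.962, so f = 0.02813.
Darcy-Weisbach: ΔP = f(L/D)(ρV²/2) = 0.02813·(119.8/0.1735)·(999.5·0.1064²/2) = 0.02813·690.5·5.655 = 109.9 Pa.
ΔP = 109.9 Pa = 0.1099 kPa.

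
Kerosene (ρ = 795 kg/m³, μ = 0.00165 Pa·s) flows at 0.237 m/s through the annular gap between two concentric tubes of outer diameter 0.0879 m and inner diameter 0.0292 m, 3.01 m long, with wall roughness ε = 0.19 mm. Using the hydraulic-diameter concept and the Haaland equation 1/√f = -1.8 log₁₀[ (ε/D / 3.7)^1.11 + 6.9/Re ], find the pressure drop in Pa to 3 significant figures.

ΔP ≈ 43.7 Pa

Hydraulic diameter D_h = 4A/P = D_o - D_i = 0.0879 - 0.0292 = 0.0587 m.
Re = ρVD_h/μ = 795·0.237·0.0587/0.00165 = 6703.
ε/D_h = 0.00019/0.0587 = 0.00324; Haaland gives 1/√f = -1.8 log₁₀[0.000403+0.00103] = 5.119, so f = 0.03816.
ΔP = f(L/D_h)(ρV²/2) = 0.03816·3.01/0.0587·22.33 = 43.69 Pa.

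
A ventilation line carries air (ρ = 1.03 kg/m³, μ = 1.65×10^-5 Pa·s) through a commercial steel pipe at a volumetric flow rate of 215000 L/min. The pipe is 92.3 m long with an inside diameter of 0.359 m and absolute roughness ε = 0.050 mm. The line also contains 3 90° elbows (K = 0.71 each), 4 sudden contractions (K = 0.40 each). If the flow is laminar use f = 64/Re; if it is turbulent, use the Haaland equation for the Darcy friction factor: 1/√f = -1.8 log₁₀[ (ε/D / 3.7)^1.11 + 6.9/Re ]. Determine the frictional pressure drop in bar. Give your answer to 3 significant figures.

ΔP ≈ 0.0475 bar

Q = 215000 L/min = 215000/60000 = 3.583 m³/s.
Cross-sectional area A = πD²/4 = π(0.359)²/4 = 0.1012 m²; mean velocity V = Q/A = 3.583/0.1012 = 35.4 m/s.
Reynolds number Re = ρVD/μ = 1.03 · 35.4 · 0.359 / 1.65e-05 = 7.933e+05.
Re > 4000 → turbulent. Relative roughness ε/D = 5e-05/0.359 = 0.000139. Haaland: 1/√f = -1.8 log₁₀[(0.000139/3.7)^1.11 + 6.9/7.933e+05] = -1.8 log₁₀[1.23e-05 + 8.7e-06] = 8.421, so f = 0.0141.
Total minor-loss coefficient ΣK = 3·0.71 + 4·0.4 = 3.73.
ΔP = [f·L/D + ΣK]·(ρV²/2) = [0.0141·92.3/0.359 + 3.73]·(1.03·35.4²/2) = [3.626 + 3.73]·645.4 = 4747 Pa.
ΔP = 4747 Pa = 0.0475 bar.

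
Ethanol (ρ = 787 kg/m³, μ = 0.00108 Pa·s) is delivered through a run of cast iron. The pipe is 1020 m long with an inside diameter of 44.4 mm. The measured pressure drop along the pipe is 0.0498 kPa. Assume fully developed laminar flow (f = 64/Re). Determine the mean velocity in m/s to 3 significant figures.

V ≈ 0.00278 m/s

For laminar flow, f = 64/Re with Re = ρVD/μ, so Darcy-Weisbach reduces to ΔP = 32μLV/D². Solving for V: V = ΔP·D²/(32μL) = 49.8·(0.0444)²/(32·0.00108·1020) = 0.002785 m/s.
Check: Re = ρVD/μ = 787·0.002785·0.0444/0.00108 = 90.11 < 2300, so the laminar assumption holds.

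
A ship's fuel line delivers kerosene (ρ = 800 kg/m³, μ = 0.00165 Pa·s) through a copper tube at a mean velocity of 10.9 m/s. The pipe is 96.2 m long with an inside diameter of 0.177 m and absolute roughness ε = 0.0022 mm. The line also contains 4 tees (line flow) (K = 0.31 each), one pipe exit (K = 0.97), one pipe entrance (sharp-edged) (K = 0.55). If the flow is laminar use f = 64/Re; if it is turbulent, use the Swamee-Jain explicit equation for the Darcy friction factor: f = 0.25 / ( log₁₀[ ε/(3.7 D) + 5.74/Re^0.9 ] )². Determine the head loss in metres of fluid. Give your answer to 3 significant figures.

h_f ≈ 56.3 m

Reynolds number Re = ρVD/μ = 800 · 10.9 · 0.177 / 0.00165 = 9.354e+05.
Re > 4000 → turbulent. Relative roughness ε/D = 2.2e-06/0.177 = 1.24e-05. Swamee-Jain: f = 0.25/(log₁₀[1.24e-05/3.7 + 5.74/9.354e+05^0.9])² = 0.25/(log₁₀[3.36e-06 + 2.43e-05])² = 0.25/(-4.559)² = 0.01203.
Total minor-loss coefficient ΣK = 4·0.31 + 1·0.97 + 1·0.55 = 2.76.
ΔP = [f·L/D + ΣK]·(ρV²/2) = [0.01203·96.2/0.177 + 2.76]·(800·10.9²/2) = [6.538 + 2.76]·4.752e+04 = 4.419e+05 Pa.
Head loss h_f = ΔP/(ρg) = 4.419e+05/(800·9.81) = 56.3 m.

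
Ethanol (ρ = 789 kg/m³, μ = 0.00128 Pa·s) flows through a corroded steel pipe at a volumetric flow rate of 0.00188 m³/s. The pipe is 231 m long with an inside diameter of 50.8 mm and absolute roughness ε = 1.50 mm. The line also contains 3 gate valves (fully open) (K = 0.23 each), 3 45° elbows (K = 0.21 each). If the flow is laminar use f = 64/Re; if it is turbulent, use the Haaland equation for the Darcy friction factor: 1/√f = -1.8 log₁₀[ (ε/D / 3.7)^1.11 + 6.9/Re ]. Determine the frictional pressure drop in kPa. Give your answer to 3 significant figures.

ΔP ≈ 89.9 kPa

Cross-sectional area A = πD²/4 = π(0.0508)²/4 = 0.002027 m²; mean velocity V = Q/A = 0.00188/0.002027 = 0.9276 m/s.
Reynolds number Re = ρVD/μ = 789 · 0.9276 · 0.0508 / 0.00128 = 2.904e+04.
Re > 4000 → turbulent. Relative roughness ε/D = 0.0015/0.0508 = 0.0295. Haaland: 1/√f = -1.8 log₁₀[(0.0295/3.7)^1.11 + 6.9/2.904e+04] = -1.8 log₁₀[0.00469 + 0.000238] = 4.153, so f = 0.05798.
Total minor-loss coefficient ΣK = 3·0.23 + 3·0.21 = 1.32.
ΔP = [f·L/D + ΣK]·(ρV²/2) = [0.05798·231/0.0508 + 1.32]·(789·0.9276²/2) = [263.6 + 1.32]·339.4 = 8.993e+04 Pa.
ΔP = 8.993e+04 Pa = 89.9 kPa.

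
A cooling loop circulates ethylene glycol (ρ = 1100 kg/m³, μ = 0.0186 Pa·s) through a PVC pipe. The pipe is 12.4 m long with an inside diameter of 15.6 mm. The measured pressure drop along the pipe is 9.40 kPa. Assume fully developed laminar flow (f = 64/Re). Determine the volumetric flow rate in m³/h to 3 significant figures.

For laminar flow, f = 64/Re with Re = ρVD/μ, so Darcy-Weisbach reduces to ΔP = 32μLV/D². Solving for V: V = ΔP·D²/(32μL) = 9400·(0.0156)²/(32·0.0186·12.4) = 0.31 m/s.
Check: Re = ρVD/μ = 1100·0.31·0.0156/0.0186 = 286 < 2300, so the laminar assumption holds.
Q = V·A = 0.31·(π/4·0.0156²) = 5.924e-05 m³/s = 0.213 m³/h.

Q ≈ 0.213 m³/h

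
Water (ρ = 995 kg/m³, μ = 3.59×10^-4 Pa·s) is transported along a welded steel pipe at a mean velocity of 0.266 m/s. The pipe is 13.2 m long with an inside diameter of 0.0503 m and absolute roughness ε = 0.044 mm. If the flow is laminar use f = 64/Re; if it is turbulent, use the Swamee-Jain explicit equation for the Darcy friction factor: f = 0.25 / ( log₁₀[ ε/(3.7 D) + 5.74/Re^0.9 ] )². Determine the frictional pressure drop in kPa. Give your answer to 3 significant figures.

Reynolds number Re = ρVD/μ = 995 · 0.266 · 0.0503 / 0.000359 = 3.708e+04.
Re > 4000 → turbulent. Relative roughness ε/D = 4.4e-05/0.0503 = 0.000875. Swamee-Jain: f = 0.25/(log₁₀[0.000875/3.7 + 5.74/3.708e+04^0.9])² = 0.25/(log₁₀[0.000236 + 0.000443])² = 0.25/(-3.168)² = 0.02491.
Darcy-Weisbach: ΔP = f(L/D)(ρV²/2) = 0.02491·(13.2/0.0503)·(995·0.266²/2) = 0.02491·262.4·35.2 = 230.2 Pa.
ΔP = 230.2 Pa = 0.230 kPa.

ΔP ≈ 0.230 kPa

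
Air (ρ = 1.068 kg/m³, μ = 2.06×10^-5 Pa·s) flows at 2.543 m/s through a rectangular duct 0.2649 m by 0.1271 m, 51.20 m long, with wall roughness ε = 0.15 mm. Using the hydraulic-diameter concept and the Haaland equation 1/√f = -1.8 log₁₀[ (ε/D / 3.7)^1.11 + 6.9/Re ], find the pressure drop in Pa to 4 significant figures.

Hydraulic diameter D_h = 4A/P = 4·(0.2649·0.1271)/(2·(0.2649+0.1271)) = 0.1347/0.784 = 0.1718 m.
Re = ρVD_h/μ = 1.068·2.543·0.1718/2.06e-05 = 2.265e+04.
ε/D_h = 0.00015/0.1718 = 0.000873; Haaland gives 1/√f = -1.8 log₁₀[9.42e-05+0.000305] = 6.119, so f = 0.02671.
ΔP = f(L/D_h)(ρV²/2) = 0.02671·51.2/0.1718·3.453 = 27.49 Pa.

ΔP ≈ 27.49 Pa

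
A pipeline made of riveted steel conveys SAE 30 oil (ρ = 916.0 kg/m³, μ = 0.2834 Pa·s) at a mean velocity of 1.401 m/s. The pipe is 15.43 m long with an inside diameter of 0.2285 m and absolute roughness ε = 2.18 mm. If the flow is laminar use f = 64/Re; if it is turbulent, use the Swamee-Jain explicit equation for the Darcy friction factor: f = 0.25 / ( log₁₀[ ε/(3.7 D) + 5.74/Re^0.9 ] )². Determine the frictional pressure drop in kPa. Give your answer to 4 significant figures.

ΔP ≈ 3.755 kPa

Reynolds number Re = ρVD/μ = 916 · 1.401 · 0.2285 / 0.283 = 1035.
Re < 2300 → laminar flow, so f = 64/Re = 64/1035 = 0.06185 (the turbulent correlation is not needed).
Darcy-Weisbach: ΔP = f(L/D)(ρV²/2) = 0.06185·(15.43/0.2285)·(916·1.401²/2) = 0.06185·67.53·899 = 3755 Pa.
ΔP = 3755 Pa = 3.755 kPa.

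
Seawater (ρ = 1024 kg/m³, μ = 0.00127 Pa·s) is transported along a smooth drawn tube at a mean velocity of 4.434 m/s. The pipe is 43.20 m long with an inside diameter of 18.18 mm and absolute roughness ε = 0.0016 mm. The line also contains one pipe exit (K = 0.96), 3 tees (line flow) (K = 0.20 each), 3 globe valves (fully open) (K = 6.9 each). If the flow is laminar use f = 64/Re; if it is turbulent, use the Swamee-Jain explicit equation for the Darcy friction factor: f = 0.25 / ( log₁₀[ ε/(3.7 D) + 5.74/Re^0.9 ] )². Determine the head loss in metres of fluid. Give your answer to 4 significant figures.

Reynolds number Re = ρVD/μ = 1024 · 4.434 · 0.01818 / 0.00127 = 6.5e+04.
Re > 4000 → turbulent. Relative roughness ε/D = 1.6e-06/0.01818 = 8.8e-05. Swamee-Jain: f = 0.25/(log₁₀[8.8e-05/3.7 + 5.74/6.5e+04^0.9])² = 0.25/(log₁₀[2.38e-05 + 0.000267])² = 0.25/(-3.536)² = 0.02.
Total minor-loss coefficient ΣK = 1·0.96 + 3·0.2 + 3·6.9 = 22.3.
ΔP = [f·L/D + ΣK]·(ρV²/2) = [0.02·43.2/0.01818 + 22.3]·(1024·4.434²/2) = [47.52 + 22.3]·1.007e+04 = 7.024e+05 Pa.
Head loss h_f = ΔP/(ρg) = 7.024e+05/(1024·9.81) = 69.92 m.

h_f ≈ 69.92 m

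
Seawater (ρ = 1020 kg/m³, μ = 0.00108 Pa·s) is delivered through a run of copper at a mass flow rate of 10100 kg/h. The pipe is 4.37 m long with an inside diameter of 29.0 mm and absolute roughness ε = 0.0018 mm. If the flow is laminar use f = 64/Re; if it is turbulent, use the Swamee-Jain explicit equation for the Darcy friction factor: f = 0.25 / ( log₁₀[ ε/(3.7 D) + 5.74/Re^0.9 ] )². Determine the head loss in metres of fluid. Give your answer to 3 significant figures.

h_f ≈ 2.37 m

ṁ = 10100 kg/h = 10100/3600 = 2.806 kg/s.
A = πD²/4 = π(0.029)²/4 = 0.0006605 m²; mean velocity V = ṁ/(ρA) = 2.806/(1020 · 0.0006605) = 4.164 m/s.
Reynolds number Re = ρVD/μ = 1020 · 4.164 · 0.029 / 0.00108 = 1.141e+05.
Re > 4000 → turbulent. Relative roughness ε/D = 1.8e-06/0.029 = 6.21e-05. Swamee-Jain: f = 0.25/(log₁₀[6.21e-05/3.7 + 5.74/1.141e+05^0.9])² = 0.25/(log₁₀[1.68e-05 + 0.000161])² = 0.25/(-3.75)² = 0.01778.
Darcy-Weisbach: ΔP = f(L/D)(ρV²/2) = 0.01778·(4.37/0.029)·(1020·4.164²/2) = 0.01778·150.7·8844 = 2.37e+04 Pa.
Head loss h_f = ΔP/(ρg) = 2.37e+04/(1020·9.81) = 2.37 m.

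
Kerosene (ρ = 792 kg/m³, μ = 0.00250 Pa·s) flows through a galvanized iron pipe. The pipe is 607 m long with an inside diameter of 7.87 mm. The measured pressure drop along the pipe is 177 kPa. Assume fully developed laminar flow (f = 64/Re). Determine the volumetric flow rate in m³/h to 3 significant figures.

Q ≈ 0.0395 m³/h

For laminar flow, f = 64/Re with Re = ρVD/μ, so Darcy-Weisbach reduces to ΔP = 32μLV/D². Solving for V: V = ΔP·D²/(32μL) = 1.77e+05·(0.00787)²/(32·0.0025·607) = 0.2258 m/s.
Check: Re = ρVD/μ = 792·0.2258·0.00787/0.0025 = 562.9 < 2300, so the laminar assumption holds.
Q = V·A = 0.2258·(π/4·0.00787²) = 1.098e-05 m³/s = 0.0395 m³/h.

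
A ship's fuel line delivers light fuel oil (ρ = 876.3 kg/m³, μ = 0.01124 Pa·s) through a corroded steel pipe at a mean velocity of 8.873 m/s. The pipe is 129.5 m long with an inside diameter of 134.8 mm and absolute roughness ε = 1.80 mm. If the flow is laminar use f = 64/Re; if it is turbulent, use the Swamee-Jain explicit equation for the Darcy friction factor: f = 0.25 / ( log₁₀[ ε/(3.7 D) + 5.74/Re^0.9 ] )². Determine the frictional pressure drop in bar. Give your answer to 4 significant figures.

ΔP ≈ 14.15 bar

Reynolds number Re = ρVD/μ = 876.3 · 8.873 · 0.1348 / 0.0112 = 9.325e+04.
Re > 4000 → turbulent. Relative roughness ε/D = 0.0018/0.1348 = 0.0134. Swamee-Jain: f = 0.25/(log₁₀[0.0134/3.7 + 5.74/9.325e+04^0.9])² = 0.25/(log₁₀[0.00361 + 0.000193])² = 0.25/(-2.42)² = 0.04269.
Darcy-Weisbach: ΔP = f(L/D)(ρV²/2) = 0.04269·(129.5/0.1348)·(876.3·8.873²/2) = 0.04269·960.7·3.45e+04 = 1.415e+06 Pa.
ΔP = 1.415e+06 Pa = 14.15 bar.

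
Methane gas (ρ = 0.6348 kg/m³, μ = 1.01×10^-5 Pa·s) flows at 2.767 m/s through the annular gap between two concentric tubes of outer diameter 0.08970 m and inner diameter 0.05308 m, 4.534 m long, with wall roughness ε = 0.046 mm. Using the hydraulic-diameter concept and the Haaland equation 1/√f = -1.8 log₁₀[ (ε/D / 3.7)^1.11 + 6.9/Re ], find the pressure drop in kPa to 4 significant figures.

ΔP ≈ 0.01095 kPa

Hydraulic diameter D_h = 4A/P = D_o - D_i = 0.0897 - 0.05308 = 0.03662 m.
Re = ρVD_h/μ = 0.6348·2.767·0.03662/1.01e-05 = 6369.
ε/D_h = 4.6e-05/0.03662 = 0.00126; Haaland gives 1/√f = -1.8 log₁₀[0.000141+0.00108] = 5.242, so f = 0.0364.
ΔP = f(L/D_h)(ρV²/2) = 0.0364·4.534/0.03662·2.43 = 10.95 Pa.
ΔP = 0.01095 kPa.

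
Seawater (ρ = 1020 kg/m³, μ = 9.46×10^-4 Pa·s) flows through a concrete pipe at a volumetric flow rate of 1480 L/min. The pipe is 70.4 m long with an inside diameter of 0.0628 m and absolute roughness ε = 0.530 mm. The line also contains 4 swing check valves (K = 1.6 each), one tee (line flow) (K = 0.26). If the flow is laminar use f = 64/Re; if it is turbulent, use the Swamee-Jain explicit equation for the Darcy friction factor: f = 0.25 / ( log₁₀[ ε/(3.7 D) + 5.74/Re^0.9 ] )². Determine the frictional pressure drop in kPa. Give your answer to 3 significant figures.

Q = 1480 L/min = 1480/60000 = 0.02467 m³/s.
Cross-sectional area A = πD²/4 = π(0.0628)²/4 = 0.003097 m²; mean velocity V = Q/A = 0.02467/0.003097 = 7.963 m/s.
Reynolds number Re = ρVD/μ = 1020 · 7.963 · 0.0628 / 0.000946 = 5.392e+05.
Re > 4000 → turbulent. Relative roughness ε/D = 0.00053/0.0628 = 0.00844. Swamee-Jain: f = 0.25/(log₁₀[0.00844/3.7 + 5.74/5.392e+05^0.9])² = 0.25/(log₁₀[0.00228 + 3.98e-05])² = 0.25/(-2.634)² = 0.03602.
Total minor-loss coefficient ΣK = 4·1.6 + 1·0.26 = 6.66.
ΔP = [f·L/D + ΣK]·(ρV²/2) = [0.03602·70.4/0.0628 + 6.66]·(1020·7.963²/2) = [40.38 + 6.66]·3.234e+04 = 1.521e+06 Pa.
ΔP = 1.521e+06 Pa = 1520 kPa.

ΔP ≈ 1520 kPa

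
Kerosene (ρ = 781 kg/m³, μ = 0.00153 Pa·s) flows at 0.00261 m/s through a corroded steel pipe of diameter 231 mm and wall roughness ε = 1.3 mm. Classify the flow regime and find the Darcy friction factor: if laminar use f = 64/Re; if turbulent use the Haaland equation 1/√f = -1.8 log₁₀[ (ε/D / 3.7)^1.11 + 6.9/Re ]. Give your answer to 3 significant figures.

Re = ρVD/μ = 781·0.00261·0.231/0.00153 = 307.8.
Re < 2300 → laminar, so f = 64/Re = 0.208 (roughness is irrelevant in laminar flow).

f ≈ 0.208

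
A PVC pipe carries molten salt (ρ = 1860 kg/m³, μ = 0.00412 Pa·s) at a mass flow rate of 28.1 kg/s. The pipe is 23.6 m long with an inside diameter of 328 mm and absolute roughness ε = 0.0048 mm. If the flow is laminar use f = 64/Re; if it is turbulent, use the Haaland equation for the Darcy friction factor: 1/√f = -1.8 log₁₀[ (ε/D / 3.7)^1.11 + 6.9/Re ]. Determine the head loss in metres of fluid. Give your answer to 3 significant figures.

A = πD²/4 = π(0.328)²/4 = 0.0845 m²; mean velocity V = ṁ/(ρA) = 28.1/(1860 · 0.0845) = 0.1788 m/s.
Reynolds number Re = ρVD/μ = 1860 · 0.1788 · 0.328 / 0.00412 = 2.648e+04.
Re > 4000 → turbulent. Relative roughness ε/D = 4.8e-06/0.328 = 1.46e-05. Haaland: 1/√f = -1.8 log₁₀[(1.46e-05/3.7)^1.11 + 6.9/2.648e+04] = -1.8 log₁₀[1.01e-06 + 0.000261] = 6.448, so f = 0.02405.
Darcy-Weisbach: ΔP = f(L/D)(ρV²/2) = 0.02405·(23.6/0.328)·(1860·0.1788²/2) = 0.02405·71.95·29.73 = 51.45 Pa.
Head loss h_f = ΔP/(ρg) = 51.45/(1860·9.81) = 0.00282 m.

h_f ≈ 0.00282 m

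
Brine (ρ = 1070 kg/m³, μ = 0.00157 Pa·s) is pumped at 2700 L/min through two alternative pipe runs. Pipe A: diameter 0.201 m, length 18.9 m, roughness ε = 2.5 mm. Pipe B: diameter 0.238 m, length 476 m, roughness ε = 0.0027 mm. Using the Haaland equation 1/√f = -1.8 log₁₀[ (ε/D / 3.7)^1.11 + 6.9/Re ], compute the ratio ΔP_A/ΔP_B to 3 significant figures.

ΔP_A/ΔP_B ≈ 0.235

Pipe A: V = Q/A = 0.045/0.03173 = 1.418 m/s; Re = 1.943e+05; ε/D = 0.0124; Haaland → f = 0.0412; ΔP_A = f(L/D)(ρV²/2) = 4168 Pa.
Pipe B: V = Q/A = 0.045/0.04449 = 1.012 m/s; Re = 1.641e+05; ε/D = 1.13e-05; Haaland → f = 0.01617; ΔP_B = f(L/D)(ρV²/2) = 1.771e+04 Pa.
ΔP_A/ΔP_B = 4168/1.771e+04 = 0.235.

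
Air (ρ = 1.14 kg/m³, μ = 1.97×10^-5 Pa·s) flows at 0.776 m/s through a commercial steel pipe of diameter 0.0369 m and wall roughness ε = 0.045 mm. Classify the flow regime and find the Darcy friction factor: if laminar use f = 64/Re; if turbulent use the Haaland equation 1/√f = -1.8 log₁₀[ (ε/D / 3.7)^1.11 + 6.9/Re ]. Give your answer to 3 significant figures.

Re = ρVD/μ = 1.14·0.776·0.0369/1.97e-05 = 1657.
Re < 2300 → laminar, so f = 64/Re = 0.03862 (roughness is irrelevant in laminar flow).

f ≈ 0.0386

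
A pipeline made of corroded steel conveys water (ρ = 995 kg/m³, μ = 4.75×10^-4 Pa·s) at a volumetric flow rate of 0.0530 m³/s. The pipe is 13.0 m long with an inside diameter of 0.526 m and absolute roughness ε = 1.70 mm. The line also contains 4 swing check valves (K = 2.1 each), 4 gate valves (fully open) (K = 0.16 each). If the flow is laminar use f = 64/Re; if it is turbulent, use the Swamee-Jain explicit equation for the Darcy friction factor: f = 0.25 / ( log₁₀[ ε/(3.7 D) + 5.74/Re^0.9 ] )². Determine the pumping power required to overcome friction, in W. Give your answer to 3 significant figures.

Cross-sectional area A = πD²/4 = π(0.526)²/4 = 0.2173 m²; mean velocity V = Q/A = 0.053/0.2173 = 0.2439 m/s.
Reynolds number Re = ρVD/μ = 995 · 0.2439 · 0.526 / 0.000475 = 2.687e+05.
Re > 4000 → turbulent. Relative roughness ε/D = 0.0017/0.526 = 0.00323. Swamee-Jain: f = 0.25/(log₁₀[0.00323/3.7 + 5.74/2.687e+05^0.9])² = 0.25/(log₁₀[0.000873 + 7.46e-05])² = 0.25/(-3.023)² = 0.02735.
Total minor-loss coefficient ΣK = 4·2.1 + 4·0.16 = 9.04.
ΔP = [f·L/D + ΣK]·(ρV²/2) = [0.02735·13/0.526 + 9.04]·(995·0.2439²/2) = [0.676 + 9.04]·29.6 = 287.5 Pa.
Pumping power P = QΔP = 0.053·287.5 = 15.24 W = 15.2 W.

P ≈ 15.2 W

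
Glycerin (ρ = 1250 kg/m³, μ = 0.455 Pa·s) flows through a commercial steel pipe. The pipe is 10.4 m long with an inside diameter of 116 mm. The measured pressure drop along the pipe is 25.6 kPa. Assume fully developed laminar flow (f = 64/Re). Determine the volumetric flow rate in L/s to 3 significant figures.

Q ≈ 24.0 L/s

For laminar flow, f = 64/Re with Re = ρVD/μ, so Darcy-Weisbach reduces to ΔP = 32μLV/D². Solving for V: V = ΔP·D²/(32μL) = 2.56e+04·(0.116)²/(32·0.455·10.4) = 2.275 m/s.
Check: Re = ρVD/μ = 1250·2.275·0.116/0.455 = 725 < 2300, so the laminar assumption holds.
Q = V·A = 2.275·(π/4·0.116²) = 0.02404 m³/s = 24.0 L/s.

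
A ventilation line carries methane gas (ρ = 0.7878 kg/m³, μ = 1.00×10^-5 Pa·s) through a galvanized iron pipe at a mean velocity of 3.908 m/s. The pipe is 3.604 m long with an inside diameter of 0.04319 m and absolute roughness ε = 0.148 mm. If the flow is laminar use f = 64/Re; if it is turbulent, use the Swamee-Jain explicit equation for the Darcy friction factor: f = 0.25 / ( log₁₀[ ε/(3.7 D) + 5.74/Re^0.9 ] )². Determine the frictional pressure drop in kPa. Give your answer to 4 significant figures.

Reynolds number Re = ρVD/μ = 0.7878 · 3.908 · 0.04319 / 1e-05 = 1.33e+04.
Re > 4000 → turbulent. Relative roughness ε/D = 0.000148/0.04319 = 0.00343. Swamee-Jain: f = 0.25/(log₁₀[0.00343/3.7 + 5.74/1.33e+04^0.9])² = 0.25/(log₁₀[0.000926 + 0.00112])² = 0.25/(-2.69)² = 0.03455.
Darcy-Weisbach: ΔP = f(L/D)(ρV²/2) = 0.03455·(3.604/0.04319)·(0.7878·3.908²/2) = 0.03455·83.45·6.016 = 17.34 Pa.
ΔP = 17.34 Pa = 0.01734 kPa.

ΔP ≈ 0.01734 kPa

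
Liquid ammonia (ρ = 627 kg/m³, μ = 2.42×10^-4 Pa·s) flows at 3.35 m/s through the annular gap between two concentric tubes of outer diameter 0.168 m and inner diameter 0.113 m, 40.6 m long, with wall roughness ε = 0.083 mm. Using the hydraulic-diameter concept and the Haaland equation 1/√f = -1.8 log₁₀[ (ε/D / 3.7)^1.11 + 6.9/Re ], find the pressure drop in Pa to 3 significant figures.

Hydraulic diameter D_h = 4A/P = D_o - D_i = 0.168 - 0.113 = 0.055 m.
Re = ρVD_h/μ = 627·3.35·0.055/0.000242 = 4.774e+05.
ε/D_h = 8.3e-05/0.055 = 0.00151; Haaland gives 1/√f = -1.8 log₁₀[0.000173+1.45e-05] = 6.709, so f = 0.02221.
ΔP = f(L/D_h)(ρV²/2) = 0.02221·40.6/0.055·3518 = 5.769e+04 Pa.

ΔP ≈ 57700 Pa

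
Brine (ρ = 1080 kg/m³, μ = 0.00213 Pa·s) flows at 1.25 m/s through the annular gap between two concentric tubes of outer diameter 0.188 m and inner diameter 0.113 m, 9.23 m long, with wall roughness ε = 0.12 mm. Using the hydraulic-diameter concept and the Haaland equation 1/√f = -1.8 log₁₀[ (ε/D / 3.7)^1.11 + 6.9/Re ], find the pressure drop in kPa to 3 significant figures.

ΔP ≈ 2.64 kPa

Hydraulic diameter D_h = 4A/P = D_o - D_i = 0.188 - 0.113 = 0.075 m.
Re = ρVD_h/μ = 1080·1.25·0.075/0.00213 = 4.754e+04.
ε/D_h = 0.00012/0.075 = 0.0016; Haaland gives 1/√f = -1.8 log₁₀[0.000184+0.000145] = 6.268, so f = 0.02546.
ΔP = f(L/D_h)(ρV²/2) = 0.02546·9.23/0.075·843.8 = 2643 Pa.
ΔP = 2.64 kPa.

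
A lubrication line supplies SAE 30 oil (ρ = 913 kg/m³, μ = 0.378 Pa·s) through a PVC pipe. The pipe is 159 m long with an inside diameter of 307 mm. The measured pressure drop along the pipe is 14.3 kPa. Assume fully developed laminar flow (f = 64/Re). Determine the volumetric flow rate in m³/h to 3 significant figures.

For laminar flow, f = 64/Re with Re = ρVD/μ, so Darcy-Weisbach reduces to ΔP = 32μLV/D². Solving for V: V = ΔP·D²/(32μL) = 1.43e+04·(0.307)²/(32·0.378·159) = 0.7008 m/s.
Check: Re = ρVD/μ = 913·0.7008·0.307/0.378 = 519.6 < 2300, so the laminar assumption holds.
Q = V·A = 0.7008·(π/4·0.307²) = 0.05187 m³/s = 187 m³/h.

Q ≈ 187 m³/h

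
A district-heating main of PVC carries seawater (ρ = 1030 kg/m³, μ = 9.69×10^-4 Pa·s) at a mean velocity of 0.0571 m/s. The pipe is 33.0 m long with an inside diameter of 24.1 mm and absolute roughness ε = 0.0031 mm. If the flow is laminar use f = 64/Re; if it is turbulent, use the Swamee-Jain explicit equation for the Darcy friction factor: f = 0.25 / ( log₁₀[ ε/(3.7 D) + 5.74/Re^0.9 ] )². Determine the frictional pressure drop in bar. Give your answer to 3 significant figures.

Reynolds number Re = ρVD/μ = 1030 · 0.0571 · 0.0241 / 0.000969 = 1463.
Re < 2300 → laminar flow, so f = 64/Re = 64/1463 = 0.04375 (the turbulent correlation is not needed).
Darcy-Weisbach: ΔP = f(L/D)(ρV²/2) = 0.04375·(33/0.0241)·(1030·0.0571²/2) = 0.04375·1369·1.679 = 100.6 Pa.
ΔP = 100.6 Pa = 0.00101 bar.

ΔP ≈ 0.00101 bar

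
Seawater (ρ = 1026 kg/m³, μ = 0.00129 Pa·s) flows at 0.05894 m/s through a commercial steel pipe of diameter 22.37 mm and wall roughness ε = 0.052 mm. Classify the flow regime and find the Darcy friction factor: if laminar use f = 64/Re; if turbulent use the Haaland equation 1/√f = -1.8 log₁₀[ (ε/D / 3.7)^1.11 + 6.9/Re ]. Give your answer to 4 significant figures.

Re = ρVD/μ = 1026·0.05894·0.02237/0.00129 = 1049.
Re < 2300 → laminar, so f = 64/Re = 0.06103 (roughness is irrelevant in laminar flow).

f ≈ 0.06103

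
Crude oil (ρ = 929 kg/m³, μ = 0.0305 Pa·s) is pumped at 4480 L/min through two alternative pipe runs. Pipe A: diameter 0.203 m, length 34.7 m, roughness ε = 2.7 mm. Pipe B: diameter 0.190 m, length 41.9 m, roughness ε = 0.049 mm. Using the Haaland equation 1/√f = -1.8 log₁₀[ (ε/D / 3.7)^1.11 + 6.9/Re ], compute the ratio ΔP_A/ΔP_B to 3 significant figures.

ΔP_A/ΔP_B ≈ 0.959

Pipe A: V = Q/A = 0.07467/0.03237 = 2.307 m/s; Re = 1.426e+04; ε/D = 0.0133; Haaland → f = 0.04509; ΔP_A = f(L/D)(ρV²/2) = 1.905e+04 Pa.
Pipe B: V = Q/A = 0.07467/0.02835 = 2.633 m/s; Re = 1.524e+04; ε/D = 0.000258; Haaland → f = 0.02798; ΔP_B = f(L/D)(ρV²/2) = 1.988e+04 Pa.
ΔP_A/ΔP_B = 1.905e+04/1.988e+04 = 0.959.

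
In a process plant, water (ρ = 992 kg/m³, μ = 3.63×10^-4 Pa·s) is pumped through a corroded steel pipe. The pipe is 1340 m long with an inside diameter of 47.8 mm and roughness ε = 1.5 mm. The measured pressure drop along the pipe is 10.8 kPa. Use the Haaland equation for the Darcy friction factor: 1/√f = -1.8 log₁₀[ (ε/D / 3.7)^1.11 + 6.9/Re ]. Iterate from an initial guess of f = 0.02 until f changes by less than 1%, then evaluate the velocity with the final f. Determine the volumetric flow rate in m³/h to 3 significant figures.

Rearranging Darcy-Weisbach: V = √(2·ΔP·D/(f·L·ρ)). With ε/D = 0.0015/0.0478 = 0.0314, iterate starting from f = 0.02:
  f = 0.02 → V = √(2·1.08e+04·0.0478/(0.02·1340·992)) = 0.1971 m/s; Re = ρVD/μ = 2.574e+04; f → 0.05954
  f = 0.05954 → V = 0.1142 m/s; Re = 1.492e+04; f → 0.06037
  f = 0.06037 → V = 0.1134 m/s; Re = 1.482e+04; f → 0.06038
Converged (Δf/f < 1%). With the final f = 0.06038: V = √(2·1.08e+04·0.0478/(0.06038·1340·992)) = 0.1134 m/s.
Q = V·A = 0.1134·(π/4·0.0478²) = 0.0002035 m³/s = 0.733 m³/h.

Q ≈ 0.733 m³/h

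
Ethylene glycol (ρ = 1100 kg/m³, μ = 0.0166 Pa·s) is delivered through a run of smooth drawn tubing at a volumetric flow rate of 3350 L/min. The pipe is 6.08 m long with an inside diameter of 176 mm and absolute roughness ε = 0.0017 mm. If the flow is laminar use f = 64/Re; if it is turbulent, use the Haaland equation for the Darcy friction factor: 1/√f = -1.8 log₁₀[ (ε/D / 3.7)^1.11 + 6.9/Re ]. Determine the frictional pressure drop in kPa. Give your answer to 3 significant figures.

Q = 3350 L/min = 3350/60000 = 0.05583 m³/s.
Cross-sectional area A = πD²/4 = π(0.176)²/4 = 0.02433 m²; mean velocity V = Q/A = 0.05583/0.02433 = 2.295 m/s.
Reynolds number Re = ρVD/μ = 1100 · 2.295 · 0.176 / 0.0166 = 2.677e+04.
Re > 4000 → turbulent. Relative roughness ε/D = 1.7e-06/0.176 = 9.66e-06. Haaland: 1/√f = -1.8 log₁₀[(9.66e-06/3.7)^1.11 + 6.9/2.677e+04] = -1.8 log₁₀[6.35e-07 + 0.000258] = 6.458, so f = 0.02398.
Darcy-Weisbach: ΔP = f(L/D)(ρV²/2) = 0.02398·(6.08/0.176)·(1100·2.295²/2) = 0.02398·34.55·2897 = 2400 Pa.
ΔP = 2400 Pa = 2.40 kPa.

ΔP ≈ 2.40 kPa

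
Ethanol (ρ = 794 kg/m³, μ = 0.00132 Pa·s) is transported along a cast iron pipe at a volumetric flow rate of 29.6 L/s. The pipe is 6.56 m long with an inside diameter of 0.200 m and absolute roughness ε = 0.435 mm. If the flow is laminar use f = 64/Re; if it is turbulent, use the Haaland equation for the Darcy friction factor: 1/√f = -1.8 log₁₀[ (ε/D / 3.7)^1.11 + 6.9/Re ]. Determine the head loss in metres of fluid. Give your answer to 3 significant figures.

h_f ≈ 0.0375 m

Q = 29.6 L/s = 29.6/1000 = 0.0296 m³/s.
Cross-sectional area A = πD²/4 = π(0.2)²/4 = 0.03142 m²; mean velocity V = Q/A = 0.0296/0.03142 = 0.9422 m/s.
Reynolds number Re = ρVD/μ = 794 · 0.9422 · 0.2 / 0.00132 = 1.133e+05.
Re > 4000 → turbulent. Relative roughness ε/D = 0.000435/0.2 = 0.00217. Haaland: 1/√f = -1.8 log₁₀[(0.00217/3.7)^1.11 + 6.9/1.133e+05] = -1.8 log₁₀[0.000259 + 6.09e-05] = 6.29, so f = 0.02527.
Darcy-Weisbach: ΔP = f(L/D)(ρV²/2) = 0.02527·(6.56/0.2)·(794·0.9422²/2) = 0.02527·32.8·352.4 = 292.2 Pa.
Head loss h_f = ΔP/(ρg) = 292.2/(794·9.81) = 0.0375 m.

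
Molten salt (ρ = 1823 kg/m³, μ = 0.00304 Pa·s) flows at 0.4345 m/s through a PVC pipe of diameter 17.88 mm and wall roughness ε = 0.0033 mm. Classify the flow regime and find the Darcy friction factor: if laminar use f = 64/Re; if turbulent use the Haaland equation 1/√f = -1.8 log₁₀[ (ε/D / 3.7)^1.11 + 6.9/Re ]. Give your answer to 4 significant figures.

f ≈ 0.03869

Re = ρVD/μ = 1823·0.4345·0.01788/0.00304 = 4659.
Re > 4000 → turbulent. ε/D = 3.3e-06/0.01788 = 0.000185; Haaland: 1/√f = -1.8 log₁₀[1.68e-05 + 0.00148] = 5.084, so f = 0.03869.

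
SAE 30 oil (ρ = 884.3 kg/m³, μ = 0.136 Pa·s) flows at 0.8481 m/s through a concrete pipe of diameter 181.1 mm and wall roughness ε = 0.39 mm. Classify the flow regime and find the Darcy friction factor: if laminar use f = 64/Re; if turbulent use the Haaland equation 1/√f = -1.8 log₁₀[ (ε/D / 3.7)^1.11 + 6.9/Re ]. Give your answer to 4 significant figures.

f ≈ 0.06408

Re = ρVD/μ = 884.3·0.8481·0.1811/0.136 = 998.7.
Re < 2300 → laminar, so f = 64/Re = 0.06408 (roughness is irrelevant in laminar flow).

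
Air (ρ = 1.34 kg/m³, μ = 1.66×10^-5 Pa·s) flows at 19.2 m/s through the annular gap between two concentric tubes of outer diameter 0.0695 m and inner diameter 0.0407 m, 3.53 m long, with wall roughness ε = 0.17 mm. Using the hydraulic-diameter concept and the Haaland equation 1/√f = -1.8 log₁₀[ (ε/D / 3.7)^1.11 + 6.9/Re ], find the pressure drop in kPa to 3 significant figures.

ΔP ≈ 1.02 kPa

Hydraulic diameter D_h = 4A/P = D_o - D_i = 0.0695 - 0.0407 = 0.0288 m.
Re = ρVD_h/μ = 1.34·19.2·0.0288/1.66e-05 = 4.464e+04.
ε/D_h = 0.00017/0.0288 = 0.0059; Haaland gives 1/√f = -1.8 log₁₀[0.000786+0.000155] = 5.448, so f = 0.03369.
ΔP = f(L/D_h)(ρV²/2) = 0.03369·3.53/0.0288·247 = 1020 Pa.
ΔP = 1.02 kPa.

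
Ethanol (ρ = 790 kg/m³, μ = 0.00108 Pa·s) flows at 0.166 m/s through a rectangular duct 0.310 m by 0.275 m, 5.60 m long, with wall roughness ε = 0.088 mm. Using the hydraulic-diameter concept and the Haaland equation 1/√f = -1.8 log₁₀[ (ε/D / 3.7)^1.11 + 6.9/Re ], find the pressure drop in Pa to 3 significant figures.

Hydraulic diameter D_h = 4A/P = 4·(0.31·0.275)/(2·(0.31+0.275)) = 0.341/1.17 = 0.2915 m.
Re = ρVD_h/μ = 790·0.166·0.2915/0.00108 = 3.539e+04.
ε/D_h = 8.8e-05/0.2915 = 0.000302; Haaland gives 1/√f = -1.8 log₁₀[2.9e-05+0.000195] = 6.57, so f = 0.02317.
ΔP = f(L/D_h)(ρV²/2) = 0.02317·5.6/0.2915·10.88 = 4.845 Pa.

ΔP ≈ 4.85 Pa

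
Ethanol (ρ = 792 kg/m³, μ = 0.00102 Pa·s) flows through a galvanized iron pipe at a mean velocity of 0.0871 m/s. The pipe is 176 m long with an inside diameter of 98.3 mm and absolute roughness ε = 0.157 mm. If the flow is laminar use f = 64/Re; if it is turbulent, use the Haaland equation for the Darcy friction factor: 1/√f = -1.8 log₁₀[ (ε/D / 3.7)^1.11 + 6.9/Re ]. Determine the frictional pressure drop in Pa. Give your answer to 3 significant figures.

Reynolds number Re = ρVD/μ = 792 · 0.0871 · 0.0983 / 0.00102 = 6648.
Re > 4000 → turbulent. Relative roughness ε/D = 0.000157/0.0983 = 0.0016. Haaland: 1/√f = -1.8 log₁₀[(0.0016/3.7)^1.11 + 6.9/6648] = -1.8 log₁₀[0.000184 + 0.00104] = 5.243, so f = 0.03637.
Darcy-Weisbach: ΔP = f(L/D)(ρV²/2) = 0.03637·(176/0.0983)·(792·0.0871²/2) = 0.03637·1790·3.004 = 195.7 Pa.

ΔP ≈ 196 Pa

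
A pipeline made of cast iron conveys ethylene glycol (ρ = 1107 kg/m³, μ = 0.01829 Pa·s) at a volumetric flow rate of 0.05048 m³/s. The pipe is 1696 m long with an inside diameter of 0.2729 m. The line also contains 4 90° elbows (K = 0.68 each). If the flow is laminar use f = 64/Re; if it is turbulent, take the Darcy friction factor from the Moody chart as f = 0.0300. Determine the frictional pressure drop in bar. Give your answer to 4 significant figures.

ΔP ≈ 0.7798 bar

Cross-sectional area A = πD²/4 = π(0.2729)²/4 = 0.05849 m²; mean velocity V = Q/A = 0.05048/0.05849 = 0.863 m/s.
Reynolds number Re = ρVD/μ = 1107 · 0.863 · 0.2729 / 0.0183 = 1.425e+04.
Re > 4000 → turbulent; use the Moody-chart value f = 0.0300.
Total minor-loss coefficient ΣK = 4·0.68 = 2.72.
ΔP = [f·L/D + ΣK]·(ρV²/2) = [0.03·1696/0.2729 + 2.72]·(1107·0.863²/2) = [186.4 + 2.72]·412.3 = 7.798e+04 Pa.
ΔP = 7.798e+04 Pa = 0.7798 bar.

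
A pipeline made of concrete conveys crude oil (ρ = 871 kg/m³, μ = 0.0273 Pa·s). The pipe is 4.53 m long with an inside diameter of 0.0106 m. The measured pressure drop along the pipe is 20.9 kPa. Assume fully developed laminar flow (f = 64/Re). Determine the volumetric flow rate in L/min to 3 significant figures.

Q ≈ 3.14 L/min

For laminar flow, f = 64/Re with Re = ρVD/μ, so Darcy-Weisbach reduces to ΔP = 32μLV/D². Solving for V: V = ΔP·D²/(32μL) = 2.09e+04·(0.0106)²/(32·0.0273·4.53) = 0.5934 m/s.
Check: Re = ρVD/μ = 871·0.5934·0.0106/0.0273 = 200.7 < 2300, so the laminar assumption holds.
Q = V·A = 0.5934·(π/4·0.0106²) = 5.237e-05 m³/s = 3.14 L/min.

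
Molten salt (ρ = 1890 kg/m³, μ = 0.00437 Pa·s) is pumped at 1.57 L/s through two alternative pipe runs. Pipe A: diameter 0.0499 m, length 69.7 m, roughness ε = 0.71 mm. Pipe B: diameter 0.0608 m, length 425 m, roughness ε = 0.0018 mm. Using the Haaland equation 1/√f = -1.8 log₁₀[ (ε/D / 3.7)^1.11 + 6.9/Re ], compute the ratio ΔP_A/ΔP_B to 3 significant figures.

ΔP_A/ΔP_B ≈ 0.712

Pipe A: V = Q/A = 0.00157/0.001956 = 0.8028 m/s; Re = 1.733e+04; ε/D = 0.0142; Haaland → f = 0.04549; ΔP_A = f(L/D)(ρV²/2) = 3.87e+04 Pa.
Pipe B: V = Q/A = 0.00157/0.002903 = 0.5408 m/s; Re = 1.422e+04; ε/D = 2.96e-05; Haaland → f = 0.02814; ΔP_B = f(L/D)(ρV²/2) = 5.435e+04 Pa.
ΔP_A/ΔP_B = 3.87e+04/5.435e+04 = 0.712.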